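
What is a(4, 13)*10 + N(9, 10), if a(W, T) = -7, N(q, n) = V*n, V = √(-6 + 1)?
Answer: -70 + 10*I*√5 ≈ -70.0 + 22.361*I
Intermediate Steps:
V = I*√5 (V = √(-5) = I*√5 ≈ 2.2361*I)
N(q, n) = I*n*√5 (N(q, n) = (I*√5)*n = I*n*√5)
a(4, 13)*10 + N(9, 10) = -7*10 + I*10*√5 = -70 + 10*I*√5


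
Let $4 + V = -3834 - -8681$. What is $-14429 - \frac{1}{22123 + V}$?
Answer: $- \frac{389092415}{26966} \approx -14429.0$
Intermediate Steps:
$V = 4843$ ($V = -4 - -4847 = -4 + \left(-3834 + 8681\right) = -4 + 4847 = 4843$)
$-14429 - \frac{1}{22123 + V} = -14429 - \frac{1}{22123 + 4843} = -14429 - \frac{1}{26966} = - \frac{389092415}{26966}$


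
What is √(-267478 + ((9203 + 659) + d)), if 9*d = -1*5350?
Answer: I*√2323894/3 ≈ 508.14*I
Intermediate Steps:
d = -5350/9 (d = (-1*5350)/9 = (⅑)*(-5350) = -5350/9 ≈ -594.44)
√(-267478 + ((9203 + 659) + d)) = √(-267478 + ((9203 + 659) - 5350/9)) = √(-267478 + (9862 - 5350/9)) = √(-267478 + 83408/9) = √(-2323894/9) = I*√2323894/3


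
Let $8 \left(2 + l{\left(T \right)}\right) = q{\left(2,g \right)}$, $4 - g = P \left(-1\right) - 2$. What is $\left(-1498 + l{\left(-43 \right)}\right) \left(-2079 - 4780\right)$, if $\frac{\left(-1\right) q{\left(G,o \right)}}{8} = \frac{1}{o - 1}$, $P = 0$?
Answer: $\frac{51449359}{5} \approx 1.029 \cdot 10^{7}$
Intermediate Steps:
$g = 6$ ($g = 4 - \left(0 \left(-1\right) - 2\right) = 4 - \left(0 - 2\right) = 4 - -2 = 4 + 2 = 6$)
$q{\left(G,o \right)} = - \frac{8}{-1 + o}$ ($q{\left(G,o \right)} = - \frac{8}{o - 1} = - \frac{8}{-1 + o}$)
$l{\left(T \right)} = - \frac{11}{5}$ ($l{\left(T \right)} = -2 + \frac{\left(-8\right) \frac{1}{-1 + 6}}{8} = -2 + \frac{\left(-8\right) \frac{1}{5}}{8} = -2 + \frac{1}{8} \left(- \frac{8}{5}\right) = -2 - \frac{1}{5} = - \frac{11}{5}$)
$\left(-1498 + l{\left(-43 \right)}\right) \left(-2079 - 4780\right) = \left(-1498 - \frac{11}{5}\right) \left(-2079 - 4780\right) = \left(- \frac{7501}{5}\right) \left(-6859\right) = \frac{51449359}{5}$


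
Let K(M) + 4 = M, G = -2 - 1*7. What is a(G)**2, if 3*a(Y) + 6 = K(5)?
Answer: 25/9 ≈ 2.7778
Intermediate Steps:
G = -9 (G = -2 - 7 = -9)
K(M) = -4 + M
a(Y) = -5/3 (a(Y) = -2 + (-4 + 5)/3 = -2 + (1/3)*1 = -2 + 1/3 = -5/3)
a(G)**2 = (-5/3)**2 = 25/9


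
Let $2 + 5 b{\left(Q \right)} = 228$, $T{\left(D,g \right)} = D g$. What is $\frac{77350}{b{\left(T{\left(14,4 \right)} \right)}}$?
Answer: $\frac{193375}{113} \approx 1711.3$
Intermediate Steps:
$b{\left(Q \right)} = \frac{226}{5}$ ($b{\left(Q \right)} = - \frac{2}{5} + \frac{1}{5} \cdot 228 = - \frac{2}{5} + \frac{228}{5} = \frac{226}{5}$)
$\frac{77350}{b{\left(T{\left(14,4 \right)} \right)}} = \frac{77350}{\frac{226}{5}} = 77350 \cdot \frac{5}{226} = \frac{193375}{113}$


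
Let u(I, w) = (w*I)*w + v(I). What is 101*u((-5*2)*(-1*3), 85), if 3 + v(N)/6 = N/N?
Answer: 21890538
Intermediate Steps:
v(N) = -12 (v(N) = -18 + 6*(N/N) = -18 + 6*1 = -18 + 6 = -12)
u(I, w) = -12 + I*w**2 (u(I, w) = (w*I)*w - 12 = (I*w)*w - 12 = I*w**2 - 12 = -12 + I*w**2)
101*u((-5*2)*(-1*3), 85) = 101*(-12 + ((-5*2)*(-1*3))*85**2) = 101*(-12 - 10*(-3)*7225) = 101*(-12 + 30*7225) = 101*(-12 + 216750) = 101*216738 = 21890538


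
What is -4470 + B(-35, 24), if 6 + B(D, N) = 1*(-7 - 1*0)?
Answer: -4483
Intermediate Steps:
B(D, N) = -13 (B(D, N) = -6 + 1*(-7 - 1*0) = -6 + 1*(-7 + 0) = -6 + 1*(-7) = -6 - 7 = -13)
-4470 + B(-35, 24) = -4470 - 13 = -4483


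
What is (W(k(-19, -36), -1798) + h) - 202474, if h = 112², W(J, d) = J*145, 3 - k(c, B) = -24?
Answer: -186015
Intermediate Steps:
k(c, B) = 27 (k(c, B) = 3 - 1*(-24) = 3 + 24 = 27)
W(J, d) = 145*J
h = 12544
(W(k(-19, -36), -1798) + h) - 202474 = (145*27 + 12544) - 202474 = (3915 + 12544) - 202474 = 16459 - 202474 = -186015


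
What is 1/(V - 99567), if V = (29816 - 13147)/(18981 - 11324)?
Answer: -7657/762367850 ≈ -1.0044e-5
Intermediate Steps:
V = 16669/7657 ≈ 2.1770
1/(V - 99567) = 1/(16669/7657 - 99567) = 1/(-762367850/7657) = -7657/762367850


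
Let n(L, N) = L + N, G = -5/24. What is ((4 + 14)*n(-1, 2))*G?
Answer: -15/4 ≈ -3.7500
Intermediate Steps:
G = -5/24 (G = -5*1/24 = -5/24 ≈ -0.20833)
((4 + 14)*n(-1, 2))*G = ((4 + 14)*(-1 + 2))*(-5/24) = (18*1)*(-5/24) = 18*(-5/24) = -15/4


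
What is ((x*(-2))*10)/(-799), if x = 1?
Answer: 20/799 ≈ 0.025031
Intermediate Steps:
((x*(-2))*10)/(-799) = ((1*(-2))*10)/(-799) = -2*10*(-1/799) = -20*(-1/799) = 20/799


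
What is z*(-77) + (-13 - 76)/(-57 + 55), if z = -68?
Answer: 10561/2 ≈ 5280.5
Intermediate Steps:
z*(-77) + (-13 - 76)/(-57 + 55) = -68*(-77) + (-13 - 76)/(-57 + 55) = 5236 - 89/(-2) = 5236 - 89*(-1/2) = 5236 + 89/2 = 10561/2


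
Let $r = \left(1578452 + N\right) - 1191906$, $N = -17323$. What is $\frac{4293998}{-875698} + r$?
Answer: $\frac{161661774328}{437849} \approx 3.6922 \cdot 10^{5}$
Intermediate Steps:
$r = 369223$ ($r = \left(1578452 - 17323\right) - 1191906 = 1561129 - 1191906 = 369223$)
$\frac{4293998}{-875698} + r = \frac{4293998}{-875698} + 369223 = 4293998 \left(- \frac{1}{875698}\right) + 369223 = - \frac{2146999}{437849} + 369223 = \frac{161661774328}{437849}$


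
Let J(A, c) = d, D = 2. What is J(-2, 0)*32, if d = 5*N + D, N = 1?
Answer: 224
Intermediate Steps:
d = 7 (d = 5*1 + 2 = 5 + 2 = 7)
J(A, c) = 7
J(-2, 0)*32 = 7*32 = 224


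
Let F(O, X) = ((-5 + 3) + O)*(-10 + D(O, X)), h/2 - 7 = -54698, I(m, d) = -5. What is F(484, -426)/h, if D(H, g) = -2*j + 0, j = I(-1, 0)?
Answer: 0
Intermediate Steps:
j = -5
h = -109382 (h = 14 + 2*(-54698) = 14 - 109396 = -109382)
D(H, g) = 10 (D(H, g) = -2*(-5) + 0 = 10 + 0 = 10)
F(O, X) = 0 (F(O, X) = ((-5 + 3) + O)*(-10 + 10) = (-2 + O)*0 = 0)
F(484, -426)/h = 0/(-109382) = 0*(-1/109382) = 0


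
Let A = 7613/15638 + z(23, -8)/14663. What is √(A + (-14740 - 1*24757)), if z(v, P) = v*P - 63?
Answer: 3*I*√230740866657321769210/229299994 ≈ 198.74*I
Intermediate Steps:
z(v, P) = -63 + P*v (z(v, P) = P*v - 63 = -63 + P*v)
A = 107766833/229299994 (A = 7613/15638 + (-63 - 8*23)/14663 = 7613*(1/15638) + (-63 - 184)*(1/14663) = 7613/15638 - 247*1/14663 = 7613/15638 - 247/14663 = 107766833/229299994 ≈ 0.46998)
√(A + (-14740 - 1*24757)) = √(107766833/229299994 + (-14740 - 1*24757)) = √(107766833/229299994 + (-14740 - 24757)) = √(107766833/229299994 - 39497) = √(-9056554096185/229299994) = 3*I*√230740866657321769210/229299994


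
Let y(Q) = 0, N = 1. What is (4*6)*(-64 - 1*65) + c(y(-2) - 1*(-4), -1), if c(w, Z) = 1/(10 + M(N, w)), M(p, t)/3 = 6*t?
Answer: -253871/82 ≈ -3096.0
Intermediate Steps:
M(p, t) = 18*t (M(p, t) = 3*(6*t) = 18*t)
c(w, Z) = 1/(10 + 18*w)
(4*6)*(-64 - 1*65) + c(y(-2) - 1*(-4), -1) = (4*6)*(-64 - 1*65) + 1/(2*(5 + 9*(0 - 1*(-4)))) = 24*(-64 - 65) + 1/(2*(5 + 9*(0 + 4))) = 24*(-129) + 1/(2*(5 + 9*4)) = -3096 + 1/(2*(5 + 36)) = -3096 + (½)/41 = -3096 + (½)*(1/41) = -3096 + 1/82 = -253871/82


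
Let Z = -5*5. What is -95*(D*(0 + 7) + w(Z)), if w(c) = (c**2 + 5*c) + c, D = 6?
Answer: -49115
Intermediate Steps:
Z = -25
w(c) = c**2 + 6*c
-95*(D*(0 + 7) + w(Z)) = -95*(6*(0 + 7) - 25*(6 - 25)) = -95*(6*7 - 25*(-19)) = -95*(42 + 475) = -95*517 = -49115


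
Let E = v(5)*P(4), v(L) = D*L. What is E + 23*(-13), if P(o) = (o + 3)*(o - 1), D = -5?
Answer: -824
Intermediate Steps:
P(o) = (-1 + o)*(3 + o) (P(o) = (3 + o)*(-1 + o) = (-1 + o)*(3 + o))
v(L) = -5*L
E = -525 (E = (-5*5)*(-3 + 4**2 + 2*4) = -25*(-3 + 16 + 8) = -25*21 = -525)
E + 23*(-13) = -525 + 23*(-13) = -525 - 299 = -824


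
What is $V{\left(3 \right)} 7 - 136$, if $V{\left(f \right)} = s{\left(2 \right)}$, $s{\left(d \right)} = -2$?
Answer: $-150$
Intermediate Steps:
$V{\left(f \right)} = -2$
$V{\left(3 \right)} 7 - 136 = \left(-2\right) 7 - 136 = -14 - 136 = -150$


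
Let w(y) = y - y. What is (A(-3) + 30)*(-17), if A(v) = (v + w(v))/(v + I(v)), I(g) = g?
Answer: -1037/2 ≈ -518.50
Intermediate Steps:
w(y) = 0
A(v) = ½ (A(v) = (v + 0)/(v + v) = v/((2*v)) = v*(1/(2*v)) = ½)
(A(-3) + 30)*(-17) = (½ + 30)*(-17) = (61/2)*(-17) = -1037/2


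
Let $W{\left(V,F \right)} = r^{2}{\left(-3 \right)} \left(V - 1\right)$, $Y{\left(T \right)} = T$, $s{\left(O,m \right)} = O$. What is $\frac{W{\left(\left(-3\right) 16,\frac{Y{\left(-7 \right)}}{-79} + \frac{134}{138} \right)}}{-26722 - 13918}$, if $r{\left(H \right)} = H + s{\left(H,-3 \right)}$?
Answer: $\frac{441}{10160} \approx 0.043406$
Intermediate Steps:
$r{\left(H \right)} = 2 H$ ($r{\left(H \right)} = H + H = 2 H$)
$W{\left(V,F \right)} = -36 + 36 V$ ($W{\left(V,F \right)} = \left(2 \left(-3\right)\right)^{2} \left(V - 1\right) = \left(-6\right)^{2} \left(-1 + V\right) = 36 \left(-1 + V\right) = -36 + 36 V$)
$\frac{W{\left(\left(-3\right) 16,\frac{Y{\left(-7 \right)}}{-79} + \frac{134}{138} \right)}}{-26722 - 13918} = \frac{-36 + 36 \left(\left(-3\right) 16\right)}{-26722 - 13918} = \frac{-36 + 36 \left(-48\right)}{-26722 - 13918} = \frac{-36 - 1728}{-40640} = \left(-1764\right) \left(- \frac{1}{40640}\right) = \frac{441}{10160}$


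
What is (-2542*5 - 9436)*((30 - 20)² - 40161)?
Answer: 887190906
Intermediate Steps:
(-2542*5 - 9436)*((30 - 20)² - 40161) = (-12710 - 9436)*(10² - 40161) = -22146*(100 - 40161) = -22146*(-40061) = 887190906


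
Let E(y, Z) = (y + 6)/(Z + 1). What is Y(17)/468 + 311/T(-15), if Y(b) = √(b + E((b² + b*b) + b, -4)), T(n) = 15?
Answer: 311/15 + 5*I*√66/1404 ≈ 20.733 + 0.028932*I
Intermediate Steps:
E(y, Z) = (6 + y)/(1 + Z)
Y(b) = √(-2 - 2*b²/3 + 2*b/3) (Y(b) = √(b + (6 + ((b² + b*b) + b))/(1 - 4)) = √(b + (6 + ((b² + b²) + b))/(-3)) = √(b - (6 + (2*b² + b))/3) = √(b - (6 + (b + 2*b²))/3) = √(b - (6 + b + 2*b²)/3) = √(b + (-2 - 2*b²/3 - b/3)) = √(-2 - 2*b²/3 + 2*b/3))
Y(17)/468 + 311/T(-15) = (√(-18 - 6*17² + 6*17)/3)/468 + 311/15 = (√(-18 - 6*289 + 102)/3)*(1/468) + 311*(1/15) = (√(-18 - 1734 + 102)/3)*(1/468) + 311/15 = (√(-1650)/3)*(1/468) + 311/15 = ((5*I*√66)/3)*(1/468) + 311/15 = (5*I*√66/3)*(1/468) + 311/15 = 5*I*√66/1404 + 311/15 = 311/15 + 5*I*√66/1404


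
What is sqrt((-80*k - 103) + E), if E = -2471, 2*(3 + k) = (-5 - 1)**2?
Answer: I*sqrt(3774) ≈ 61.433*I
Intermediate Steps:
k = 15 (k = -3 + (-5 - 1)**2/2 = -3 + (1/2)*(-6)**2 = -3 + (1/2)*36 = -3 + 18 = 15)
sqrt((-80*k - 103) + E) = sqrt((-80*15 - 103) - 2471) = sqrt((-1200 - 103) - 2471) = sqrt(-1303 - 2471) = sqrt(-3774) = I*sqrt(3774)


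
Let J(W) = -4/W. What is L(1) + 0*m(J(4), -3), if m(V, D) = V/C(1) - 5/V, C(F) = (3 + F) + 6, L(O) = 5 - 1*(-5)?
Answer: 10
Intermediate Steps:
L(O) = 10 (L(O) = 5 + 5 = 10)
C(F) = 9 + F
m(V, D) = -5/V + V/10 (m(V, D) = V/(9 + 1) - 5/V = V/10 - 5/V = -5/V + V/10)
L(1) + 0*m(J(4), -3) = 10 + 0*(-5*(-1/1) + (-4/4)/10) = 10 + 0*(-5/((-4*¼)) + (-4*¼)/10) = 10 + 0*(-5/(-1) + (⅒)*(-1)) = 10 + 0*(-5*(-1) - ⅒) = 10 + 0*(5 - ⅒) = 10 + 0*(49/10) = 10 + 0 = 10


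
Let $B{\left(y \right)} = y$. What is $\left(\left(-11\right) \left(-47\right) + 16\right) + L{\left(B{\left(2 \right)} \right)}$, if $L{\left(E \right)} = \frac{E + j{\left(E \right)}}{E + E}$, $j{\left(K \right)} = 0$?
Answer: $\frac{1067}{2} \approx 533.5$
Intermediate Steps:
$L{\left(E \right)} = \frac{1}{2}$ ($L{\left(E \right)} = \frac{E + 0}{E + E} = \frac{E}{2 E} = E \frac{1}{2 E} = \frac{1}{2}$)
$\left(\left(-11\right) \left(-47\right) + 16\right) + L{\left(B{\left(2 \right)} \right)} = \left(\left(-11\right) \left(-47\right) + 16\right) + \frac{1}{2} = \left(517 + 16\right) + \frac{1}{2} = 533 + \frac{1}{2} = \frac{1067}{2}$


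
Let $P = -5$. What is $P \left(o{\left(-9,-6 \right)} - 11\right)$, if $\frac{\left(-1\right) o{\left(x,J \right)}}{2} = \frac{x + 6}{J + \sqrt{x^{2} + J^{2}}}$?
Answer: $\frac{475}{9} - \frac{10 \sqrt{13}}{9} \approx 48.772$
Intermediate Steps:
$o{\left(x,J \right)} = - \frac{2 \left(6 + x\right)}{J + \sqrt{J^{2} + x^{2}}}$ ($o{\left(x,J \right)} = - 2 \frac{x + 6}{J + \sqrt{x^{2} + J^{2}}} = - 2 \frac{6 + x}{J + \sqrt{J^{2} + x^{2}}} = - \frac{2 \left(6 + x\right)}{J + \sqrt{J^{2} + x^{2}}}$)
$P \left(o{\left(-9,-6 \right)} - 11\right) = - 5 \left(\frac{2 \left(-6 - -9\right)}{-6 + \sqrt{\left(-6\right)^{2} + \left(-9\right)^{2}}} - 11\right) = - 5 \left(\frac{2 \left(-6 + 9\right)}{-6 + \sqrt{36 + 81}} - 11\right) = - 5 \left(2 \frac{1}{-6 + \sqrt{117}} \cdot 3 - 11\right) = - 5 \left(2 \frac{1}{-6 + 3 \sqrt{13}} \cdot 3 - 11\right) = - 5 \left(\frac{6}{-6 + 3 \sqrt{13}} - 11\right) = - 5 \left(-11 + \frac{6}{-6 + 3 \sqrt{13}}\right) = 55 - \frac{30}{-6 + 3 \sqrt{13}}$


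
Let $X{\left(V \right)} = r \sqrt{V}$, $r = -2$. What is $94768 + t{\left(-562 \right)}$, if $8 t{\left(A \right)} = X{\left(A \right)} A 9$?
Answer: $94768 + \frac{2529 i \sqrt{562}}{2} \approx 94768.0 + 29977.0 i$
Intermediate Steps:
$X{\left(V \right)} = - 2 \sqrt{V}$
$t{\left(A \right)} = - \frac{9 A^{\frac{3}{2}}}{4}$ ($t{\left(A \right)} = \frac{- 2 \sqrt{A} A 9}{8} = \frac{- 2 A^{\frac{3}{2}} \cdot 9}{8} = \frac{\left(-18\right) A^{\frac{3}{2}}}{8} = - \frac{9 A^{\frac{3}{2}}}{4}$)
$94768 + t{\left(-562 \right)} = 94768 - \frac{9 \left(-562\right)^{\frac{3}{2}}}{4} = 94768 - \frac{9 \left(- 562 i \sqrt{562}\right)}{4} = 94768 + \frac{2529 i \sqrt{562}}{2}$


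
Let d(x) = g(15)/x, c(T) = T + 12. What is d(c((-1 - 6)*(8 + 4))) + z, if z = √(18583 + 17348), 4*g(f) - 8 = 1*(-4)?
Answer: -1/72 + √35931 ≈ 189.54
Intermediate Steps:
g(f) = 1 (g(f) = 2 + (1*(-4))/4 = 2 + (¼)*(-4) = 2 - 1 = 1)
z = √35931 ≈ 189.55
c(T) = 12 + T
d(x) = 1/x
d(c((-1 - 6)*(8 + 4))) + z = 1/(12 + (-1 - 6)*(8 + 4)) + √35931 = 1/(12 - 7*12) + √35931 = 1/(12 - 84) + √35931 = 1/(-72) + √35931 = -1/72 + √35931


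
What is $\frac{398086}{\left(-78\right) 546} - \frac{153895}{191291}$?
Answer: $- \frac{3180936511}{313334658} \approx -10.152$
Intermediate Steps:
$\frac{398086}{\left(-78\right) 546} - \frac{153895}{191291} = \frac{398086}{-42588} - \frac{153895}{191291} = 398086 \left(- \frac{1}{42588}\right) - \frac{153895}{191291} = - \frac{15311}{1638} - \frac{153895}{191291} = - \frac{3180936511}{313334658}$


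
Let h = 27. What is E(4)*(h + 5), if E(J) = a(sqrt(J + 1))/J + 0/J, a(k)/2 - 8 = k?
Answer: 128 + 16*sqrt(5) ≈ 163.78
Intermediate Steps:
a(k) = 16 + 2*k
E(J) = (16 + 2*sqrt(1 + J))/J (E(J) = (16 + 2*sqrt(J + 1))/J + 0/J = (16 + 2*sqrt(1 + J))/J + 0 = (16 + 2*sqrt(1 + J))/J)
E(4)*(h + 5) = (2*(8 + sqrt(1 + 4))/4)*(27 + 5) = (2*(1/4)*(8 + sqrt(5)))*32 = (4 + sqrt(5)/2)*32 = 128 + 16*sqrt(5)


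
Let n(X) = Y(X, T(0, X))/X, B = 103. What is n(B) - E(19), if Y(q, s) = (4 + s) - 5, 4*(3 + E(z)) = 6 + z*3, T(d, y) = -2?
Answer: -5265/412 ≈ -12.779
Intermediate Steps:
E(z) = -3/2 + 3*z/4 (E(z) = -3 + (6 + z*3)/4 = -3 + (6 + 3*z)/4 = -3 + (3/2 + 3*z/4) = -3/2 + 3*z/4)
Y(q, s) = -1 + s
n(X) = -3/X (n(X) = (-1 - 2)/X = -3/X)
n(B) - E(19) = -3/103 - (-3/2 + (¾)*19) = -3*1/103 - (-3/2 + 57/4) = -3/103 - 1*51/4 = -3/103 - 51/4 = -5265/412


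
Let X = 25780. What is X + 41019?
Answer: 66799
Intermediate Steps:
X + 41019 = 25780 + 41019 = 66799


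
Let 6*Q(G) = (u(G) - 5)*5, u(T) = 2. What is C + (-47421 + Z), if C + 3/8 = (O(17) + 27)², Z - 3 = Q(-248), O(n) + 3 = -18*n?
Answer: 256825/8 ≈ 32103.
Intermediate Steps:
O(n) = -3 - 18*n
Q(G) = -5/2 (Q(G) = ((2 - 5)*5)/6 = (-3*5)/6 = (⅙)*(-15) = -5/2)
Z = ½ (Z = 3 - 5/2 = ½ ≈ 0.50000)
C = 636189/8 (C = -3/8 + ((-3 - 18*17) + 27)² = -3/8 + ((-3 - 306) + 27)² = -3/8 + (-309 + 27)² = -3/8 + (-282)² = -3/8 + 79524 = 636189/8 ≈ 79524.)
C + (-47421 + Z) = 636189/8 + (-47421 + ½) = 636189/8 - 94841/2 = 256825/8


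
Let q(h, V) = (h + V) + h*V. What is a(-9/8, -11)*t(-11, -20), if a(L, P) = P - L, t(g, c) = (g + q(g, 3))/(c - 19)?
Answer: -79/6 ≈ -13.167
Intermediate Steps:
q(h, V) = V + h + V*h (q(h, V) = (V + h) + V*h = V + h + V*h)
t(g, c) = (3 + 5*g)/(-19 + c) (t(g, c) = (g + (3 + g + 3*g))/(c - 19) = (g + (3 + 4*g))/(-19 + c) = (3 + 5*g)/(-19 + c))
a(-9/8, -11)*t(-11, -20) = (-11 - (-9)/8)*((3 + 5*(-11))/(-19 - 20)) = (-11 - (-9)/8)*((3 - 55)/(-39)) = (-11 - 1*(-9/8))*(-1/39*(-52)) = (-11 + 9/8)*(4/3) = -79/8*4/3 = -79/6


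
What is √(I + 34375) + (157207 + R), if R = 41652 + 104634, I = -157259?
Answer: 303493 + 2*I*√30721 ≈ 3.0349e+5 + 350.55*I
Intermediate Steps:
R = 146286
√(I + 34375) + (157207 + R) = √(-157259 + 34375) + (157207 + 146286) = √(-122884) + 303493 = 2*I*√30721 + 303493 = 303493 + 2*I*√30721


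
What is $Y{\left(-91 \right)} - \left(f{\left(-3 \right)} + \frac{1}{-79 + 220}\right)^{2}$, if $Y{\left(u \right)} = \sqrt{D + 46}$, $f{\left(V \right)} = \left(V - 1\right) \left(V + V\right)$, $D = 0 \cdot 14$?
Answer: $- \frac{11458225}{19881} + \sqrt{46} \approx -569.56$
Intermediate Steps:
$D = 0$
$f{\left(V \right)} = 2 V \left(-1 + V\right)$ ($f{\left(V \right)} = \left(-1 + V\right) 2 V = 2 V \left(-1 + V\right)$)
$Y{\left(u \right)} = \sqrt{46}$ ($Y{\left(u \right)} = \sqrt{0 + 46} = \sqrt{46}$)
$Y{\left(-91 \right)} - \left(f{\left(-3 \right)} + \frac{1}{-79 + 220}\right)^{2} = \sqrt{46} - \left(2 \left(-3\right) \left(-1 - 3\right) + \frac{1}{-79 + 220}\right)^{2} = \sqrt{46} - \left(2 \left(-3\right) \left(-4\right) + \frac{1}{141}\right)^{2} = \sqrt{46} - \left(24 + \frac{1}{141}\right)^{2} = \sqrt{46} - \left(\frac{3385}{141}\right)^{2} = \sqrt{46} - \frac{11458225}{19881} = - \frac{11458225}{19881} + \sqrt{46}$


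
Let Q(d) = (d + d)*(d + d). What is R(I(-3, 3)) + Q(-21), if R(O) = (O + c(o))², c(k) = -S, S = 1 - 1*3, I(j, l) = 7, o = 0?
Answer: 1845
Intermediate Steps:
S = -2 (S = 1 - 3 = -2)
c(k) = 2 (c(k) = -1*(-2) = 2)
Q(d) = 4*d² (Q(d) = (2*d)*(2*d) = 4*d²)
R(O) = (2 + O)² (R(O) = (O + 2)² = (2 + O)²)
R(I(-3, 3)) + Q(-21) = (2 + 7)² + 4*(-21)² = 9² + 4*441 = 81 + 1764 = 1845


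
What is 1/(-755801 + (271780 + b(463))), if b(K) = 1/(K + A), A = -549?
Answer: -86/41625807 ≈ -2.0660e-6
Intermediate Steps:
b(K) = 1/(-549 + K) (b(K) = 1/(K - 549) = 1/(-549 + K))
1/(-755801 + (271780 + b(463))) = 1/(-755801 + (271780 + 1/(-549 + 463))) = 1/(-755801 + (271780 + 1/(-86))) = 1/(-755801 + (271780 - 1/86)) = 1/(-755801 + 23373079/86) = 1/(-41625807/86) = -86/41625807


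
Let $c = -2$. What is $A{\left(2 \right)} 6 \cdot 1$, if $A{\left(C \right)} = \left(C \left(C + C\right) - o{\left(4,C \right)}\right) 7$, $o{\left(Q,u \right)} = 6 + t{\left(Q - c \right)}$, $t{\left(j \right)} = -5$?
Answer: $294$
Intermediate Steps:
$o{\left(Q,u \right)} = 1$ ($o{\left(Q,u \right)} = 6 - 5 = 1$)
$A{\left(C \right)} = -7 + 14 C^{2}$ ($A{\left(C \right)} = \left(C \left(C + C\right) - 1\right) 7 = \left(C 2 C - 1\right) 7 = \left(2 C^{2} - 1\right) 7 = \left(-1 + 2 C^{2}\right) 7 = -7 + 14 C^{2}$)
$A{\left(2 \right)} 6 \cdot 1 = \left(-7 + 14 \cdot 2^{2}\right) 6 \cdot 1 = \left(-7 + 14 \cdot 4\right) 6 = \left(-7 + 56\right) 6 = 49 \cdot 6 = 294$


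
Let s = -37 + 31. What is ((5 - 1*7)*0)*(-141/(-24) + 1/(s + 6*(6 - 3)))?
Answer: 0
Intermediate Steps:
s = -6
((5 - 1*7)*0)*(-141/(-24) + 1/(s + 6*(6 - 3))) = ((5 - 1*7)*0)*(-141/(-24) + 1/(-6 + 6*(6 - 3))) = ((5 - 7)*0)*(-141*(-1/24) + 1/(-6 + 6*3)) = (-2*0)*(47/8 + 1/(-6 + 18)) = 0*(47/8 + 1/12) = 0*(143/24) = 0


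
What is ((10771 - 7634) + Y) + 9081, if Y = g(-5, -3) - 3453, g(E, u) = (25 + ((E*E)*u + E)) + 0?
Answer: 8710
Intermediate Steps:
g(E, u) = 25 + E + u*E² (g(E, u) = (25 + (E²*u + E)) + 0 = (25 + (u*E² + E)) + 0 = (25 + (E + u*E²)) + 0 = (25 + E + u*E²) + 0 = 25 + E + u*E²)
Y = -3508 (Y = (25 - 5 - 3*(-5)²) - 3453 = (25 - 5 - 3*25) - 3453 = (25 - 5 - 75) - 3453 = -55 - 3453 = -3508)
((10771 - 7634) + Y) + 9081 = ((10771 - 7634) - 3508) + 9081 = (3137 - 3508) + 9081 = -371 + 9081 = 8710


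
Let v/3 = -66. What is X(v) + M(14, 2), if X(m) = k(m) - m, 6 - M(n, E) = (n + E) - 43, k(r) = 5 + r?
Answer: 38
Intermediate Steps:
v = -198 (v = 3*(-66) = -198)
M(n, E) = 49 - E - n (M(n, E) = 6 - ((n + E) - 43) = 6 - ((E + n) - 43) = 6 - (-43 + E + n) = 6 + (43 - E - n) = 49 - E - n)
X(m) = 5 (X(m) = (5 + m) - m = 5)
X(v) + M(14, 2) = 5 + (49 - 1*2 - 1*14) = 5 + (49 - 2 - 14) = 5 + 33 = 38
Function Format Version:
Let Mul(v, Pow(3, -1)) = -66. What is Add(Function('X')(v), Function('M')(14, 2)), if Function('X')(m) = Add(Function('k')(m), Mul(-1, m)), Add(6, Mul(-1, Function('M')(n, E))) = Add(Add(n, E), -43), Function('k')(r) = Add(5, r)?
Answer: 38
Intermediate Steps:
v = -198 (v = Mul(3, -66) = -198)
Function('M')(n, E) = Add(49, Mul(-1, E), Mul(-1, n)) (Function('M')(n, E) = Add(6, Mul(-1, Add(Add(n, E), -43))) = Add(6, Mul(-1, Add(Add(E, n), -43))) = Add(6, Mul(-1, Add(-43, E, n))) = Add(6, Add(43, Mul(-1, E), Mul(-1, n))) = Add(49, Mul(-1, E), Mul(-1, n)))
Function('X')(m) = 5 (Function('X')(m) = Add(Add(5, m), Mul(-1, m)) = 5)
Add(Function('X')(v), Function('M')(14, 2)) = Add(5, Add(49, Mul(-1, 2), Mul(-1, 14))) = Add(5, Add(49, -2, -14)) = Add(5, 33) = 38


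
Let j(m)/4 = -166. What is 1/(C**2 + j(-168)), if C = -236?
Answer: 1/55032 ≈ 1.8171e-5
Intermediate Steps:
j(m) = -664 (j(m) = 4*(-166) = -664)
1/(C**2 + j(-168)) = 1/((-236)**2 - 664) = 1/(55696 - 664) = 1/55032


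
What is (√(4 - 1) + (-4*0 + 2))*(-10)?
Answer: -20 - 10*√3 ≈ -37.320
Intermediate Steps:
(√(4 - 1) + (-4*0 + 2))*(-10) = (√3 + (0 + 2))*(-10) = (√3 + 2)*(-10) = (2 + √3)*(-10) = -20 - 10*√3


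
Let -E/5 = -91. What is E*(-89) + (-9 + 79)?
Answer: -40425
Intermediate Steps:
E = 455 (E = -5*(-91) = 455)
E*(-89) + (-9 + 79) = 455*(-89) + (-9 + 79) = -40495 + 70 = -40425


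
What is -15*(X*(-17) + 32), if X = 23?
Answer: 5385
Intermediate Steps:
-15*(X*(-17) + 32) = -15*(23*(-17) + 32) = -15*(-391 + 32) = -15*(-359) = 5385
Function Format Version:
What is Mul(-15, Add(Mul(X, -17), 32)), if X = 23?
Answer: 5385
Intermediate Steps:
Mul(-15, Add(Mul(X, -17), 32)) = Mul(-15, Add(Mul(23, -17), 32)) = Mul(-15, Add(-391, 32)) = Mul(-15, -359) = 5385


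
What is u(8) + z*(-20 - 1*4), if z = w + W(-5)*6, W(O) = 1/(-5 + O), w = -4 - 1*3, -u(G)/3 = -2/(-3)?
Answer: 902/5 ≈ 180.40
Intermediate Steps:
u(G) = -2 (u(G) = -(-6)/(-3) = -(-6)*(-1)/3 = -3*2/3 = -2)
w = -7 (w = -4 - 3 = -7)
z = -38/5 (z = -7 + 6/(-5 - 5) = -7 + 6/(-10) = -7 - 1/10*6 = -7 - 3/5 = -38/5 ≈ -7.6000)
u(8) + z*(-20 - 1*4) = -2 - 38*(-20 - 1*4)/5 = -2 - 38*(-20 - 4)/5 = -2 - 38/5*(-24) = -2 + 912/5 = 902/5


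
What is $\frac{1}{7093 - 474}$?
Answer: $\frac{1}{6619} \approx 0.00015108$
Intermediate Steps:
$\frac{1}{7093 - 474} = \frac{1}{6619}$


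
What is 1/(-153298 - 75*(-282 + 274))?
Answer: -1/152698 ≈ -6.5489e-6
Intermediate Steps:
1/(-153298 - 75*(-282 + 274)) = 1/(-153298 - 75*(-8)) = 1/(-153298 + 600) = 1/(-152698) = -1/152698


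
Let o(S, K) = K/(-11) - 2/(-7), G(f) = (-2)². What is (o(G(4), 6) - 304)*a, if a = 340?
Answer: -7965520/77 ≈ -1.0345e+5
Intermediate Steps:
G(f) = 4
o(S, K) = 2/7 - K/11 (o(S, K) = K*(-1/11) - 2*(-⅐) = -K/11 + 2/7 = 2/7 - K/11)
(o(G(4), 6) - 304)*a = ((2/7 - 1/11*6) - 304)*340 = ((2/7 - 6/11) - 304)*340 = (-20/77 - 304)*340 = -23428/77*340 = -7965520/77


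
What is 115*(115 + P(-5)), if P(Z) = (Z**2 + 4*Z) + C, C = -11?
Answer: 12535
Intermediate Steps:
P(Z) = -11 + Z**2 + 4*Z (P(Z) = (Z**2 + 4*Z) - 11 = -11 + Z**2 + 4*Z)
115*(115 + P(-5)) = 115*(115 + (-11 + (-5)**2 + 4*(-5))) = 115*(115 + (-11 + 25 - 20)) = 115*(115 - 6) = 115*109 = 12535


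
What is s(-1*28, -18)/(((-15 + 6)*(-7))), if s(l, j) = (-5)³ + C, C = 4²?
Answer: -109/63 ≈ -1.7302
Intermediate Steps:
C = 16
s(l, j) = -109 (s(l, j) = (-5)³ + 16 = -125 + 16 = -109)
s(-1*28, -18)/(((-15 + 6)*(-7))) = -109*(-1/(7*(-15 + 6))) = -109/((-9*(-7))) = -109/63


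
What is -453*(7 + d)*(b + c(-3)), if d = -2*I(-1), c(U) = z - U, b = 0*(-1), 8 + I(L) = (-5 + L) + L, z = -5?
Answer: 33522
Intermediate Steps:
I(L) = -13 + 2*L (I(L) = -8 + ((-5 + L) + L) = -8 + (-5 + 2*L) = -13 + 2*L)
b = 0
c(U) = -5 - U
d = 30 (d = -2*(-13 + 2*(-1)) = -2*(-13 - 2) = -2*(-15) = 30)
-453*(7 + d)*(b + c(-3)) = -453*(7 + 30)*(0 + (-5 - 1*(-3))) = -16761*(0 + (-5 + 3)) = -16761*(0 - 2) = -16761*(-2) = -453*(-74) = 33522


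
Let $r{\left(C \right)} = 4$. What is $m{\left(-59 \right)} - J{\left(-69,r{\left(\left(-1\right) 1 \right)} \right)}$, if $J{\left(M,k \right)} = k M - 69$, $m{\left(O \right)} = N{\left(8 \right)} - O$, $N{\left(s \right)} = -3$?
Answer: $401$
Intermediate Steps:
$m{\left(O \right)} = -3 - O$
$J{\left(M,k \right)} = -69 + M k$ ($J{\left(M,k \right)} = M k - 69 = -69 + M k$)
$m{\left(-59 \right)} - J{\left(-69,r{\left(\left(-1\right) 1 \right)} \right)} = \left(-3 - -59\right) - \left(-69 - 276\right) = \left(-3 + 59\right) - \left(-69 - 276\right) = 56 - -345 = 56 + 345 = 401$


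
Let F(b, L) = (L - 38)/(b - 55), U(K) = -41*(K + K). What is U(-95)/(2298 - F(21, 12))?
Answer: 132430/39053 ≈ 3.3910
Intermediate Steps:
U(K) = -82*K
F(b, L) = (-38 + L)/(-55 + b)
U(-95)/(2298 - F(21, 12)) = (-82*(-95))/(2298 - (-38 + 12)/(-55 + 21)) = 7790/(2298 - (-26)/(-34)) = 7790/(2298 - (-1)*(-26)/34) = 7790/(2298 - 1*13/17) = 7790/(2298 - 13/17) = 7790/(39053/17) = 7790*(17/39053) = 132430/39053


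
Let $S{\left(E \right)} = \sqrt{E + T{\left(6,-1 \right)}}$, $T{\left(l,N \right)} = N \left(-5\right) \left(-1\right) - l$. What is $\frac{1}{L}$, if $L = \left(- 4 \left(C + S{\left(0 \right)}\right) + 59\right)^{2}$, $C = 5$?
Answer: $\frac{i}{312 \sqrt{11} + 1345 i} \approx 0.00046704 + 0.00035932 i$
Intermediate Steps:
$T{\left(l,N \right)} = - l + 5 N$ ($T{\left(l,N \right)} = - 5 N \left(-1\right) - l = 5 N - l = - l + 5 N$)
$S{\left(E \right)} = \sqrt{-11 + E}$ ($S{\left(E \right)} = \sqrt{E + \left(\left(-1\right) 6 + 5 \left(-1\right)\right)} = \sqrt{E - 11} = \sqrt{-11 + E}$)
$L = \left(39 - 4 i \sqrt{11}\right)^{2}$ ($L = \left(- 4 \left(5 + \sqrt{-11 + 0}\right) + 59\right)^{2} = \left(- 4 \left(5 + \sqrt{-11}\right) + 59\right)^{2} = \left(- 4 \left(5 + i \sqrt{11}\right) + 59\right)^{2} = \left(\left(-20 - 4 i \sqrt{11}\right) + 59\right)^{2} = \left(39 - 4 i \sqrt{11}\right)^{2} \approx 1345.0 - 1034.8 i$)
$\frac{1}{L} = \frac{1}{1345 - 312 i \sqrt{11}}$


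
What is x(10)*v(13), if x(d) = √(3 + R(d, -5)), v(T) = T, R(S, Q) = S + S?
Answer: 13*√23 ≈ 62.346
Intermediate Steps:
R(S, Q) = 2*S
x(d) = √(3 + 2*d)
x(10)*v(13) = √(3 + 2*10)*13 = √(3 + 20)*13 = √23*13 = 13*√23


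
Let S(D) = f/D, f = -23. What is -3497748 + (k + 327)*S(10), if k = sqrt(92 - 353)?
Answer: -34985001/10 - 69*I*sqrt(29)/10 ≈ -3.4985e+6 - 37.158*I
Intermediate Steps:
S(D) = -23/D
k = 3*I*sqrt(29) (k = sqrt(-261) = 3*I*sqrt(29) ≈ 16.155*I)
-3497748 + (k + 327)*S(10) = -3497748 + (3*I*sqrt(29) + 327)*(-23/10) = -3497748 + (327 + 3*I*sqrt(29))*(-23*1/10) = -3497748 + (327 + 3*I*sqrt(29))*(-23/10) = -3497748 + (-7521/10 - 69*I*sqrt(29)/10) = -34985001/10 - 69*I*sqrt(29)/10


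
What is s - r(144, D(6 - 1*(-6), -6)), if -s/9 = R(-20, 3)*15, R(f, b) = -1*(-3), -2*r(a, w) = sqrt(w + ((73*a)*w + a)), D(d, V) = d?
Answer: -405 + 5*sqrt(1263) ≈ -227.31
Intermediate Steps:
r(a, w) = -sqrt(a + w + 73*a*w)/2 (r(a, w) = -sqrt(w + ((73*a)*w + a))/2 = -sqrt(w + (73*a*w + a))/2 = -sqrt(w + (a + 73*a*w))/2 = -sqrt(a + w + 73*a*w)/2)
R(f, b) = 3
s = -405 (s = -27*15 = -9*45 = -405)
s - r(144, D(6 - 1*(-6), -6)) = -405 - (-1)*sqrt(144 + (6 - 1*(-6)) + 73*144*(6 - 1*(-6)))/2 = -405 - (-1)*sqrt(144 + (6 + 6) + 73*144*(6 + 6))/2 = -405 - (-1)*sqrt(144 + 12 + 73*144*12)/2 = -405 - (-1)*sqrt(144 + 12 + 126144)/2 = -405 - (-1)*sqrt(126300)/2 = -405 - (-1)*10*sqrt(1263)/2 = -405 - (-5)*sqrt(1263) = -405 + 5*sqrt(1263)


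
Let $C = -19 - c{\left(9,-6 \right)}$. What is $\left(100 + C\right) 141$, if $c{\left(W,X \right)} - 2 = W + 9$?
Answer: $8601$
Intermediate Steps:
$c{\left(W,X \right)} = 11 + W$ ($c{\left(W,X \right)} = 2 + \left(W + 9\right) = 2 + \left(9 + W\right) = 11 + W$)
$C = -39$ ($C = -19 - \left(11 + 9\right) = -19 - 20 = -39$)
$\left(100 + C\right) 141 = \left(100 - 39\right) 141 = 61 \cdot 141 = 8601$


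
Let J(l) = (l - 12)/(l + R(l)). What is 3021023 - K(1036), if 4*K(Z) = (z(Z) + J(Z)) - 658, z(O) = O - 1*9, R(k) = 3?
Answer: 12554987173/4156 ≈ 3.0209e+6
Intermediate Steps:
z(O) = -9 + O (z(O) = O - 9 = -9 + O)
J(l) = (-12 + l)/(3 + l) (J(l) = (l - 12)/(l + 3) = (-12 + l)/(3 + l))
K(Z) = -667/4 + Z/4 + (-12 + Z)/(4*(3 + Z)) (K(Z) = (((-9 + Z) + (-12 + Z)/(3 + Z)) - 658)/4 = ((-9 + Z + (-12 + Z)/(3 + Z)) - 658)/4 = (-667 + Z + (-12 + Z)/(3 + Z))/4 = -667/4 + Z/4 + (-12 + Z)/(4*(3 + Z)))
3021023 - K(1036) = 3021023 - (-2013 + 1036² - 663*1036)/(4*(3 + 1036)) = 3021023 - (-2013 + 1073296 - 686868)/(4*1039) = 3021023 - 384415/(4*1039) = 3021023 - 1*384415/4156 = 3021023 - 384415/4156 = 12554987173/4156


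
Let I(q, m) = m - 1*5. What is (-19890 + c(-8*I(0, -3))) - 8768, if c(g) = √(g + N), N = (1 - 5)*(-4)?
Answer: -28658 + 4*√5 ≈ -28649.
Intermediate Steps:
N = 16 (N = -4*(-4) = 16)
I(q, m) = -5 + m (I(q, m) = m - 5 = -5 + m)
c(g) = √(16 + g) (c(g) = √(g + 16) = √(16 + g))
(-19890 + c(-8*I(0, -3))) - 8768 = (-19890 + √(16 - 8*(-5 - 3))) - 8768 = (-19890 + √(16 - 8*(-8))) - 8768 = (-19890 + √(16 + 64)) - 8768 = (-19890 + √80) - 8768 = (-19890 + 4*√5) - 8768 = -28658 + 4*√5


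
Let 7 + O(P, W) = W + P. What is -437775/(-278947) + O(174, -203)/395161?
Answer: 172981564683/110228975467 ≈ 1.5693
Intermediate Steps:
O(P, W) = -7 + P + W (O(P, W) = -7 + (W + P) = -7 + (P + W) = -7 + P + W)
-437775/(-278947) + O(174, -203)/395161 = -437775/(-278947) + (-7 + 174 - 203)/395161 = -437775*(-1/278947) - 36*1/395161 = 437775/278947 - 36/395161 = 172981564683/110228975467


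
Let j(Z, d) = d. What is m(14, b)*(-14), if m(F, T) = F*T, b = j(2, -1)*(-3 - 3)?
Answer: -1176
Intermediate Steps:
b = 6 (b = -(-3 - 3) = -1*(-6) = 6)
m(14, b)*(-14) = (14*6)*(-14) = 84*(-14) = -1176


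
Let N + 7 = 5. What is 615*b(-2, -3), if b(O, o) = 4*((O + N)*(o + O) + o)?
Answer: 41820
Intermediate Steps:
N = -2 (N = -7 + 5 = -2)
b(O, o) = 4*o + 4*(-2 + O)*(O + o) (b(O, o) = 4*((O - 2)*(o + O) + o) = 4*((-2 + O)*(O + o) + o) = 4*(o + (-2 + O)*(O + o)) = 4*o + 4*(-2 + O)*(O + o))
615*b(-2, -3) = 615*(-8*(-2) - 4*(-3) + 4*(-2)**2 + 4*(-2)*(-3)) = 615*(16 + 12 + 4*4 + 24) = 615*(16 + 12 + 16 + 24) = 615*68 = 41820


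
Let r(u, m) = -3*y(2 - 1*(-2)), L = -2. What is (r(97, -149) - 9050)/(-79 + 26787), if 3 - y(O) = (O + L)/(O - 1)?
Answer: -9057/26708 ≈ -0.33911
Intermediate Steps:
y(O) = 3 - (-2 + O)/(-1 + O) (y(O) = 3 - (O - 2)/(O - 1) = 3 - (-2 + O)/(-1 + O))
r(u, m) = -7 (r(u, m) = -3*(-1 + 2*(2 - 1*(-2)))/(-1 + (2 - 1*(-2))) = -3*(-1 + 2*(2 + 2))/(-1 + (2 + 2)) = -3*(-1 + 2*4)/(-1 + 4) = -3*(-1 + 8)/3 = -7)
(r(97, -149) - 9050)/(-79 + 26787) = (-7 - 9050)/(-79 + 26787) = -9057/26708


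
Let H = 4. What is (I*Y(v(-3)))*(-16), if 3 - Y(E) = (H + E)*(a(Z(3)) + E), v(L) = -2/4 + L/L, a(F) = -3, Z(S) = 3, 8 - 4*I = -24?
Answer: -1824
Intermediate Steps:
I = 8 (I = 2 - 1/4*(-24) = 2 + 6 = 8)
v(L) = 1/2 (v(L) = -2*1/4 + 1 = -1/2 + 1 = 1/2)
Y(E) = 3 - (-3 + E)*(4 + E) (Y(E) = 3 - (4 + E)*(-3 + E) = 3 - (-3 + E)*(4 + E))
(I*Y(v(-3)))*(-16) = (8*(15 - 1*1/2 - (1/2)**2))*(-16) = (8*(15 - 1/2 - 1*1/4))*(-16) = (8*(15 - 1/2 - 1/4))*(-16) = (8*(57/4))*(-16) = 114*(-16) = -1824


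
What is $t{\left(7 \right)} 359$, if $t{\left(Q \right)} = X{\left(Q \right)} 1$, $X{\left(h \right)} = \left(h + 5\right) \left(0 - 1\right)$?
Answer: $-4308$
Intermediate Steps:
$X{\left(h \right)} = -5 - h$ ($X{\left(h \right)} = \left(5 + h\right) \left(-1\right) = -5 - h$)
$t{\left(Q \right)} = -5 - Q$ ($t{\left(Q \right)} = \left(-5 - Q\right) 1 = -5 - Q$)
$t{\left(7 \right)} 359 = \left(-5 - 7\right) 359 = \left(-12\right) 359 = -4308$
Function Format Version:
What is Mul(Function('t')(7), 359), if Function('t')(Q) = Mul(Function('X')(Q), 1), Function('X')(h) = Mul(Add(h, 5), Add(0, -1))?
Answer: -4308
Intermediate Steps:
Function('X')(h) = Add(-5, Mul(-1, h)) (Function('X')(h) = Mul(Add(5, h), -1) = Add(-5, Mul(-1, h)))
Function('t')(Q) = Add(-5, Mul(-1, Q)) (Function('t')(Q) = Mul(Add(-5, Mul(-1, Q)), 1) = Add(-5, Mul(-1, Q)))
Mul(Function('t')(7), 359) = Mul(Add(-5, Mul(-1, 7)), 359) = Mul(Add(-5, -7), 359) = Mul(-12, 359) = -4308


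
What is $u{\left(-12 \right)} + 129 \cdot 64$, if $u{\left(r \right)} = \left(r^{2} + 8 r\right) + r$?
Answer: $8292$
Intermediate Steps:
$u{\left(r \right)} = r^{2} + 9 r$
$u{\left(-12 \right)} + 129 \cdot 64 = - 12 \left(9 - 12\right) + 129 \cdot 64 = \left(-12\right) \left(-3\right) + 8256 = 36 + 8256 = 8292$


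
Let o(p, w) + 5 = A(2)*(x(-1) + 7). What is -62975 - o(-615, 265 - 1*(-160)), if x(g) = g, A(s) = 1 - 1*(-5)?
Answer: -63006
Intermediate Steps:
A(s) = 6 (A(s) = 1 + 5 = 6)
o(p, w) = 31 (o(p, w) = -5 + 6*(-1 + 7) = -5 + 6*6 = -5 + 36 = 31)
-62975 - o(-615, 265 - 1*(-160)) = -62975 - 1*31 = -62975 - 31 = -63006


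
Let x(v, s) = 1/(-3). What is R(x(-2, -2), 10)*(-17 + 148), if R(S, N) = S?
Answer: -131/3 ≈ -43.667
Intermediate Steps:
x(v, s) = -⅓
R(x(-2, -2), 10)*(-17 + 148) = -(-17 + 148)/3 = -⅓*131 = -131/3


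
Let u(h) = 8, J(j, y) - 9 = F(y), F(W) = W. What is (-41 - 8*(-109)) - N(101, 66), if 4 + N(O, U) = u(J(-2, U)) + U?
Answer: 761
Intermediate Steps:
J(j, y) = 9 + y
N(O, U) = 4 + U (N(O, U) = -4 + (8 + U) = 4 + U)
(-41 - 8*(-109)) - N(101, 66) = (-41 - 8*(-109)) - (4 + 66) = (-41 + 872) - 1*70 = 831 - 70 = 761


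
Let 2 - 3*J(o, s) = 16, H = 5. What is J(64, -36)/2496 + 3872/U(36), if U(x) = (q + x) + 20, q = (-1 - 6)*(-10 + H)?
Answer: 1115087/26208 ≈ 42.548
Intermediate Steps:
J(o, s) = -14/3 (J(o, s) = 2/3 - 1/3*16 = 2/3 - 16/3 = -14/3)
q = 35 (q = (-1 - 6)*(-10 + 5) = -7*(-5) = 35)
U(x) = 55 + x (U(x) = (35 + x) + 20 = 55 + x)
J(64, -36)/2496 + 3872/U(36) = -14/3/2496 + 3872/(55 + 36) = -14/3*1/2496 + 3872/91 = -7/3744 + 3872*(1/91) = -7/3744 + 3872/91 = 1115087/26208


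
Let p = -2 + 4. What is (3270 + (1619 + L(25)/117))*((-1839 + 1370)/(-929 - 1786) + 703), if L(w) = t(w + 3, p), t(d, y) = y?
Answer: 218408368942/63531 ≈ 3.4378e+6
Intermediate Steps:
p = 2
L(w) = 2
(3270 + (1619 + L(25)/117))*((-1839 + 1370)/(-929 - 1786) + 703) = (3270 + (1619 + 2/117))*((-1839 + 1370)/(-929 - 1786) + 703) = (3270 + (1619 + 2*(1/117)))*(-469/(-2715) + 703) = (3270 + (1619 + 2/117))*(-469*(-1/2715) + 703) = (3270 + 189425/117)*(469/2715 + 703) = (572015/117)*(1909114/2715) = 218408368942/63531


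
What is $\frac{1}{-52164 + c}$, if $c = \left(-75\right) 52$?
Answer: $- \frac{1}{56064} \approx -1.7837 \cdot 10^{-5}$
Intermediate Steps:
$c = -3900$
$\frac{1}{-52164 + c} = \frac{1}{-52164 - 3900} = \frac{1}{-56064} = - \frac{1}{56064}$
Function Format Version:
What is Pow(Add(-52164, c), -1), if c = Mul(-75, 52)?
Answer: Rational(-1, 56064) ≈ -1.7837e-5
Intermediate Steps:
c = -3900
Pow(Add(-52164, c), -1) = Pow(Add(-52164, -3900), -1) = Pow(-56064, -1) = Rational(-1, 56064)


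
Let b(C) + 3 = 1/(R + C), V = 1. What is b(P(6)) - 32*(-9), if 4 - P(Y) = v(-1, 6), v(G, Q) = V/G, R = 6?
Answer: 3136/11 ≈ 285.09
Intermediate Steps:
v(G, Q) = 1/G
P(Y) = 5 (P(Y) = 4 - 1/(-1) = 4 - 1*(-1) = 4 + 1 = 5)
b(C) = -3 + 1/(6 + C)
b(P(6)) - 32*(-9) = (-17 - 3*5)/(6 + 5) - 32*(-9) = (-17 - 15)/11 + 288 = (1/11)*(-32) + 288 = -32/11 + 288 = 3136/11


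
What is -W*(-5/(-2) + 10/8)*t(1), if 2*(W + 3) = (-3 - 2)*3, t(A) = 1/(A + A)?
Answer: 315/16 ≈ 19.688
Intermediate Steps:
t(A) = 1/(2*A)
W = -21/2 (W = -3 + ((-3 - 2)*3)/2 = -3 + (-5*3)/2 = -3 + (½)*(-15) = -3 - 15/2 = -21/2 ≈ -10.500)
-W*(-5/(-2) + 10/8)*t(1) = -(-21*(-5/(-2) + 10/8)/2)*(½)/1 = -(-21*(-5*(-½) + 10*(⅛))/2)*(½)*1 = -(-21*(5/2 + 5/4)/2)/2 = -(-21/2*15/4)/2 = -(-315)/(8*2) = -1*(-315/16) = 315/16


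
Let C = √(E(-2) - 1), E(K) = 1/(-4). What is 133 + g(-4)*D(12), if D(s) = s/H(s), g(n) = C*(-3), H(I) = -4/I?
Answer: 133 + 54*I*√5 ≈ 133.0 + 120.75*I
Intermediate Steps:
E(K) = -¼
C = I*√5/2 (C = √(-¼ - 1) = √(-5/4) = I*√5/2 ≈ 1.118*I)
g(n) = -3*I*√5/2 (g(n) = (I*√5/2)*(-3) = -3*I*√5/2)
D(s) = -s²/4 (D(s) = s/((-4/s)) = s*(-s/4) = -s²/4)
133 + g(-4)*D(12) = 133 + (-3*I*√5/2)*(-¼*12²) = 133 + (-3*I*√5/2)*(-¼*144) = 133 - 3*I*√5/2*(-36) = 133 + 54*I*√5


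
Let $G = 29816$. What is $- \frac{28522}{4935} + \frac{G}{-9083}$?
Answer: $- \frac{406207286}{44824605} \approx -9.0621$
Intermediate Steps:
$- \frac{28522}{4935} + \frac{G}{-9083} = - \frac{28522}{4935} + \frac{29816}{-9083} = \left(-28522\right) \frac{1}{4935} + 29816 \left(- \frac{1}{9083}\right) = - \frac{28522}{4935} - \frac{29816}{9083} = - \frac{406207286}{44824605}$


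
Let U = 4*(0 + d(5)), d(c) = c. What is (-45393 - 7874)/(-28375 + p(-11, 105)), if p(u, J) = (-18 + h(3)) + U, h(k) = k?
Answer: 53267/28370 ≈ 1.8776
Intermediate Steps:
U = 20 (U = 4*(0 + 5) = 4*5 = 20)
p(u, J) = 5 (p(u, J) = (-18 + 3) + 20 = -15 + 20 = 5)
(-45393 - 7874)/(-28375 + p(-11, 105)) = (-45393 - 7874)/(-28375 + 5) = -53267/(-28370) = -53267*(-1/28370) = 53267/28370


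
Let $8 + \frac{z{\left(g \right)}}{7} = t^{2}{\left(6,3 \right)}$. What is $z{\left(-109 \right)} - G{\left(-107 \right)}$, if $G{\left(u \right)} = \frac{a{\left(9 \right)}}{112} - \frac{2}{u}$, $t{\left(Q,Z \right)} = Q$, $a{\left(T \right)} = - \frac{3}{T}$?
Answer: $\frac{7046027}{35952} \approx 195.98$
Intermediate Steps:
$G{\left(u \right)} = - \frac{1}{336} - \frac{2}{u}$ ($G{\left(u \right)} = \frac{\left(-3\right) \frac{1}{9}}{112} - \frac{2}{u} = \left(-3\right) \frac{1}{9} \cdot \frac{1}{112} - \frac{2}{u} = \left(- \frac{1}{3}\right) \frac{1}{112} - \frac{2}{u} = - \frac{1}{336} - \frac{2}{u}$)
$z{\left(g \right)} = 196$ ($z{\left(g \right)} = -56 + 7 \cdot 6^{2} = -56 + 7 \cdot 36 = -56 + 252 = 196$)
$z{\left(-109 \right)} - G{\left(-107 \right)} = 196 - \frac{-672 - -107}{336 \left(-107\right)} = 196 - \frac{1}{336} \left(- \frac{1}{107}\right) \left(-672 + 107\right) = 196 - \frac{1}{336} \left(- \frac{1}{107}\right) \left(-565\right) = 196 - \frac{565}{35952} = \frac{7046027}{35952}$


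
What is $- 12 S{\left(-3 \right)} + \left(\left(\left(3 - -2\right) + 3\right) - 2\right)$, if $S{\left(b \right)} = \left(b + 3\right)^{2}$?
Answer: $6$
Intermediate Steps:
$S{\left(b \right)} = \left(3 + b\right)^{2}$
$- 12 S{\left(-3 \right)} + \left(\left(\left(3 - -2\right) + 3\right) - 2\right) = - 12 \left(3 - 3\right)^{2} + \left(\left(\left(3 - -2\right) + 3\right) - 2\right) = - 12 \cdot 0^{2} + \left(\left(\left(3 + 2\right) + 3\right) - 2\right) = \left(-12\right) 0 + \left(\left(5 + 3\right) - 2\right) = 0 + \left(8 - 2\right) = 0 + 6 = 6$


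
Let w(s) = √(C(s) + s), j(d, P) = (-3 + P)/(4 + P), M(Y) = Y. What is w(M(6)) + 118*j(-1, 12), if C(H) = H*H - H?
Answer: 579/8 ≈ 72.375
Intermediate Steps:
C(H) = H² - H
j(d, P) = (-3 + P)/(4 + P)
w(s) = √(s + s*(-1 + s)) (w(s) = √(s*(-1 + s) + s) = √(s + s*(-1 + s)))
w(M(6)) + 118*j(-1, 12) = √(6²) + 118*((-3 + 12)/(4 + 12)) = √36 + 118*(9/16) = 6 + 118*((1/16)*9) = 6 + 118*(9/16) = 6 + 531/8 = 579/8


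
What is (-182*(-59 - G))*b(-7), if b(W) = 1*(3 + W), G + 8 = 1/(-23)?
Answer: -853216/23 ≈ -37096.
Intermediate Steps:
G = -185/23 (G = -8 + 1/(-23) = -8 - 1/23 = -185/23 ≈ -8.0435)
b(W) = 3 + W
(-182*(-59 - G))*b(-7) = (-182*(-59 - 1*(-185/23)))*(3 - 7) = -182*(-59 + 185/23)*(-4) = -182*(-1172/23)*(-4) = (213304/23)*(-4) = -853216/23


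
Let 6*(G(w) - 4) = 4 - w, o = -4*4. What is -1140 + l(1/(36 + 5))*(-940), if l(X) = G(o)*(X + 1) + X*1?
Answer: -337200/41 ≈ -8224.4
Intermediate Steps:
o = -16
G(w) = 14/3 - w/6 (G(w) = 4 + (4 - w)/6 = 4 + (⅔ - w/6) = 14/3 - w/6)
l(X) = 22/3 + 25*X/3 (l(X) = (14/3 - ⅙*(-16))*(X + 1) + X*1 = (14/3 + 8/3)*(1 + X) + X = 22*(1 + X)/3 + X = (22/3 + 22*X/3) + X = 22/3 + 25*X/3)
-1140 + l(1/(36 + 5))*(-940) = -1140 + (22/3 + 25/(3*(36 + 5)))*(-940) = -1140 + (22/3 + (25/3)/41)*(-940) = -1140 + (22/3 + (25/3)*(1/41))*(-940) = -1140 + (22/3 + 25/123)*(-940) = -1140 + (309/41)*(-940) = -1140 - 290460/41 = -337200/41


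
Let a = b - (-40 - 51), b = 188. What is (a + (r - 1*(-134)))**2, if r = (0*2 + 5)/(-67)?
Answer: 765407556/4489 ≈ 1.7051e+5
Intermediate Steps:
r = -5/67 (r = (0 + 5)*(-1/67) = 5*(-1/67) = -5/67 ≈ -0.074627)
a = 279 (a = 188 - (-40 - 51) = 188 - 1*(-91) = 188 + 91 = 279)
(a + (r - 1*(-134)))**2 = (279 + (-5/67 - 1*(-134)))**2 = (279 + (-5/67 + 134))**2 = (279 + 8973/67)**2 = (27666/67)**2 = 765407556/4489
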